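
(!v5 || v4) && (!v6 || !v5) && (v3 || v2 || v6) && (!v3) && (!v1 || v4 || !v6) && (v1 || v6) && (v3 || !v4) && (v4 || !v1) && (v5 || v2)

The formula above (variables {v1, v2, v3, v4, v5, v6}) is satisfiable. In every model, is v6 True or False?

True

Suppose v6 = false.
(!v3) alone gives v3 = false.
(v2) alone gives v2 = true.
(v1) alone gives v1 = true.
(!v4) alone gives v4 = false.
That conflicts with the unit clause (v4).
So every satisfying assignment has v6 = True.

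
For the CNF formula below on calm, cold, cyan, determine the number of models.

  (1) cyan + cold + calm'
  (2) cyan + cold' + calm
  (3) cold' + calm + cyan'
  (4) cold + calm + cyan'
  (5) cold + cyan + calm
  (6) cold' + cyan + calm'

2

There are 2^3 = 8 truth assignments over (calm, cold, cyan).
Check each against the 6 clauses (columns in the order calm, cold, cyan):
  F F F  ✗ fails (cold + cyan + calm)
  F F T  ✗ fails (cold + calm + cyan')
  F T F  ✗ fails (cyan + cold' + calm)
  F T T  ✗ fails (cold' + calm + cyan')
  T F F  ✗ fails (cyan + cold + calm')
  T F T  ✓ satisfies all
  T T F  ✗ fails (cold' + cyan + calm')
  T T T  ✓ satisfies all
2 of the 8 rows are models.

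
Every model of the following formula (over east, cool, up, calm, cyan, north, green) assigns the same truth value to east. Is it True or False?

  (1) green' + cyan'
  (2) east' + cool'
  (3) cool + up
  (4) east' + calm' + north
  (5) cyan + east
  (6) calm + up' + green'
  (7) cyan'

Suppose east = 0.
(cyan) alone gives cyan = 1.
That conflicts with the unit clause (cyan').
So every satisfying assignment has east = True.

True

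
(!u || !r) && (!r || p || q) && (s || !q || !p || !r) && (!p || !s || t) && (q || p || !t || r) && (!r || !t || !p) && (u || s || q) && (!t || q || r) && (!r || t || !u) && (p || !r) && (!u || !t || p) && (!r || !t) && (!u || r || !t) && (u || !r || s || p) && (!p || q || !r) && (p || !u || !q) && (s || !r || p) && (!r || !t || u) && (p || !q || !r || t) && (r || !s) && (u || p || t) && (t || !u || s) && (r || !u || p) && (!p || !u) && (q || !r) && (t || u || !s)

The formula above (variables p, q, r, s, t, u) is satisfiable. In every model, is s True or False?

False

Suppose s = true.
The clause (r) is unit, so r = true.
The clause (!u) is unit, so u = false.
The clause (p) is unit, so p = true.
The clause (t) is unit, so t = true.
Now (!t) is unsatisfied and unit — conflict.
So every satisfying assignment has s = False.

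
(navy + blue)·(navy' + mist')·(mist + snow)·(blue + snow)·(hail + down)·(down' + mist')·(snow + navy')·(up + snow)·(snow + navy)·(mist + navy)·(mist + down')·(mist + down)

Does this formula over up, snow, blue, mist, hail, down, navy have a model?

Branch on navy: set navy = 0.
Unit clause (blue) forces blue = 1.
Unit clause (snow) forces snow = 1.
Unit clause (mist) forces mist = 1.
Unit clause (down') forces down = 0.
Unit clause (hail) forces hail = 1.
Every clause is now satisfied; up is unconstrained.
A satisfying assignment: up ↦ 1, snow ↦ 1, blue ↦ 1, mist ↦ 1, hail ↦ 1, down ↦ 0, navy ↦ 0.

Satisfiable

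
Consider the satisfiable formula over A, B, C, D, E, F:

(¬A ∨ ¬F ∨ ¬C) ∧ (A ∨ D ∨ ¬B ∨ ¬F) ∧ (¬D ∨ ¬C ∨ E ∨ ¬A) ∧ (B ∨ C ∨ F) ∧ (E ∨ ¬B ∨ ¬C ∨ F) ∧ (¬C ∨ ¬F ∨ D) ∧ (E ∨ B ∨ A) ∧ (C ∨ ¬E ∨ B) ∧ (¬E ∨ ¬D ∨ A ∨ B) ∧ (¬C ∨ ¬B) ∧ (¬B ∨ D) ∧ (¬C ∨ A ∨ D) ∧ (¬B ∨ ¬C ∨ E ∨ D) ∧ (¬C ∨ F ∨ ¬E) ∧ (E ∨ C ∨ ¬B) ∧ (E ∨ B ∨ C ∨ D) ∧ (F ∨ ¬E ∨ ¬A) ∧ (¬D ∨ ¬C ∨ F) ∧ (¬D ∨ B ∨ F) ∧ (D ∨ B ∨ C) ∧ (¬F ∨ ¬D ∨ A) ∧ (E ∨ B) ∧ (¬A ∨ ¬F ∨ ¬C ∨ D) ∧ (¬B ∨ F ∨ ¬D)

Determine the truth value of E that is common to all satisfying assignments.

True

Suppose E = False.
From the singleton clause (B), B = True.
From the singleton clause (¬C), C = False.
Now (C) is unsatisfied and unit — conflict.
So every satisfying assignment has E = True.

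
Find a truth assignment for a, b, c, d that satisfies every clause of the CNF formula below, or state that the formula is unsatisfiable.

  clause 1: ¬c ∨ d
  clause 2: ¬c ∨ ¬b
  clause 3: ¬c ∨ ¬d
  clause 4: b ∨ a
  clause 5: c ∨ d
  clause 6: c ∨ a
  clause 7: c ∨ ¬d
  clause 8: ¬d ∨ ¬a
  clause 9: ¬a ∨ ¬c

UNSATISFIABLE

Try c = False.
(d) alone gives d = True.
Now (¬d) is unsatisfied and unit — conflict.
So c must be the other value — set c = True.
(d) alone gives d = True.
Now (¬d) is unsatisfied and unit — conflict.
Both values of c lead to a conflict.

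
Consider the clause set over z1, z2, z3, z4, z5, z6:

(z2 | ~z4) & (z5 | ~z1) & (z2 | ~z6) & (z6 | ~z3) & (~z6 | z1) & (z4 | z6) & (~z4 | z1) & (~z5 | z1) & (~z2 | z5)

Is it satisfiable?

Case z2 = 1:
(z5) alone gives z5 = 1.
(z1) alone gives z1 = 1.
Case z6 = 1:
Every clause is now satisfied; z3, z4 are unconstrained.
A satisfying assignment: z1 ↦ 1,  z2 ↦ 1,  z3 ↦ 1,  z4 ↦ 0,  z5 ↦ 1,  z6 ↦ 1.

Yes, satisfiable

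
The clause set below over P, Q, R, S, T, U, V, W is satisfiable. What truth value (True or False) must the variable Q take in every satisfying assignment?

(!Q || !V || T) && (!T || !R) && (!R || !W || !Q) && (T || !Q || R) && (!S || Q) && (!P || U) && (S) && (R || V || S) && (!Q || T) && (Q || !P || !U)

True

Suppose Q = false.
Unit clause (!S) forces S = false.
Now (S) is unsatisfied and unit — conflict.
So every satisfying assignment has Q = True.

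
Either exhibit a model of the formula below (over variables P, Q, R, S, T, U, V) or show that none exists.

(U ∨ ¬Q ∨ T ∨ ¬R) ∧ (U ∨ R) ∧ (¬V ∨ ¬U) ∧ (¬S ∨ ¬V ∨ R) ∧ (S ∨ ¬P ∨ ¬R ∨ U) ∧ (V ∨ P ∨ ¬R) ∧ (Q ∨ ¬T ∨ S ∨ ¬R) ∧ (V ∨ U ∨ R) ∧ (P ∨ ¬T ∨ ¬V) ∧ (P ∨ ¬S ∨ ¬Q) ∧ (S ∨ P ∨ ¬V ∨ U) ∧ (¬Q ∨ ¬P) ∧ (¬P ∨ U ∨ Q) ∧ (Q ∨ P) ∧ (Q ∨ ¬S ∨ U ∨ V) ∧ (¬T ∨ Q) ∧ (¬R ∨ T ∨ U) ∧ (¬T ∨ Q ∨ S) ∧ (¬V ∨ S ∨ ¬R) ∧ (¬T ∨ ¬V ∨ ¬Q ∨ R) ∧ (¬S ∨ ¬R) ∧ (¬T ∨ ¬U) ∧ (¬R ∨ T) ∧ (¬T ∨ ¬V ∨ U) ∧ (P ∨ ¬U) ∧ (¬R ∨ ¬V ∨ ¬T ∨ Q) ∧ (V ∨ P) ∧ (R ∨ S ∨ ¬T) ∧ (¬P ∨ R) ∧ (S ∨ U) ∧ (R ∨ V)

Branch on U: set U = True.
From the singleton clause (¬V), V = False.
From the singleton clause (¬T), T = False.
From the singleton clause (¬R), R = False.
Now (R) is unsatisfied and unit — conflict.
Undo U and try U = False.
From the singleton clause (R), R = True.
From the singleton clause (T), T = True.
From the singleton clause (Q), Q = True.
From the singleton clause (¬P), P = False.
From the singleton clause (V), V = True.
Now (¬V) is unsatisfied and unit — conflict.
Both values of U lead to a conflict.

UNSATISFIABLE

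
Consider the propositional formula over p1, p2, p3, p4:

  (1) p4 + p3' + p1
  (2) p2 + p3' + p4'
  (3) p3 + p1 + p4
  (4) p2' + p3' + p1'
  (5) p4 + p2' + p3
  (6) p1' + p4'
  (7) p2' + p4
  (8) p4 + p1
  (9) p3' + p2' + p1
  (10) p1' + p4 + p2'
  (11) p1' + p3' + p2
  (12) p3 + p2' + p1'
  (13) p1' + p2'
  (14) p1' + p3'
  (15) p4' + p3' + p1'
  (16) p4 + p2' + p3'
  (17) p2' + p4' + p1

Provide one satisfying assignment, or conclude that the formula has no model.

Case p1 = 0:
(p4) alone gives p4 = 1.
(p2') alone gives p2 = 0.
(p3') alone gives p3 = 0.
Every clause now holds.

p1=0,  p2=0,  p3=0,  p4=1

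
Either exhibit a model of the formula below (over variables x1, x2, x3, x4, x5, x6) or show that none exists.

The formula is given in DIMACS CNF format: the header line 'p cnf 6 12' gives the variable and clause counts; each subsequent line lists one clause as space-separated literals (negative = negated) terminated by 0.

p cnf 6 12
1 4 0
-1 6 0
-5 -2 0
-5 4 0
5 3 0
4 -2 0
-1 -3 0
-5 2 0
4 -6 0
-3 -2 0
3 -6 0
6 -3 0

x1: False,  x2: False,  x3: True,  x4: True,  x5: False,  x6: True

Branch on x1: set x1 = False.
From the singleton clause (x4), x4 = True.
Branch on x5: set x5 = False.
From the singleton clause (x3), x3 = True.
From the singleton clause (¬x2), x2 = False.
From the singleton clause (x6), x6 = True.
This assignment satisfies each clause.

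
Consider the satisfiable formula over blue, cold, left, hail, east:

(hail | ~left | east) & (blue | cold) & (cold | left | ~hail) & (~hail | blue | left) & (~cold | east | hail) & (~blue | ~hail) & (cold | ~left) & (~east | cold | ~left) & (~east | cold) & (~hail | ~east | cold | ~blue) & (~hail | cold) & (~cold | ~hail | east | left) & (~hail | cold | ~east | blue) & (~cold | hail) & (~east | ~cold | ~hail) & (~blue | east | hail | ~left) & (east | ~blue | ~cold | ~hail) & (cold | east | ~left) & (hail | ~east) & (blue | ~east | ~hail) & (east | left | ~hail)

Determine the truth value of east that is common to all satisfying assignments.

Suppose east = 1.
(cold) alone gives cold = 1.
(hail) alone gives hail = 1.
But (~hail) is also a unit clause — contradiction.
So every satisfying assignment has east = False.

False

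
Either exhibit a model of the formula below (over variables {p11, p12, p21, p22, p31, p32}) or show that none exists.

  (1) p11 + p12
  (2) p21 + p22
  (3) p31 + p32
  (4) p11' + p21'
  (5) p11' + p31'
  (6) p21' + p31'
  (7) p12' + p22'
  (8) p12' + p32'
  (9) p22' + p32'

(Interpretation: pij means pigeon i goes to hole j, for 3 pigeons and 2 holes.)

UNSATISFIABLE

Suppose p11 = 1.
From the singleton clause (p21'), p21 = 0.
From the singleton clause (p22), p22 = 1.
From the singleton clause (p31'), p31 = 0.
From the singleton clause (p32), p32 = 1.
Now (p32') is unsatisfied and unit — conflict.
Backtrack on p11: now try p11 = 0.
From the singleton clause (p12), p12 = 1.
From the singleton clause (p22'), p22 = 0.
From the singleton clause (p21), p21 = 1.
From the singleton clause (p31'), p31 = 0.
From the singleton clause (p32), p32 = 1.
Now (p32') is unsatisfied and unit — conflict.
Both values of p11 lead to a conflict.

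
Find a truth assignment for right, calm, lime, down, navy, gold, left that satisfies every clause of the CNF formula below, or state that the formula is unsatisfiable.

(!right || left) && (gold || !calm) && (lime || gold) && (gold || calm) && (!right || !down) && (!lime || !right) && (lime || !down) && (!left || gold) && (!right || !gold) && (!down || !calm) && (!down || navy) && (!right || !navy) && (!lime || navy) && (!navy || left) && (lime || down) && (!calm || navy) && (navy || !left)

right ↦ false; calm ↦ false; lime ↦ true; down ↦ false; navy ↦ true; gold ↦ true; left ↦ true

Branch on right: set right = false.
Branch on gold: set gold = true.
Branch on lime: set lime = true.
From the singleton clause (navy), navy = true.
From the singleton clause (left), left = true.
Branch on down: set down = false.
No clause remains; calm is free.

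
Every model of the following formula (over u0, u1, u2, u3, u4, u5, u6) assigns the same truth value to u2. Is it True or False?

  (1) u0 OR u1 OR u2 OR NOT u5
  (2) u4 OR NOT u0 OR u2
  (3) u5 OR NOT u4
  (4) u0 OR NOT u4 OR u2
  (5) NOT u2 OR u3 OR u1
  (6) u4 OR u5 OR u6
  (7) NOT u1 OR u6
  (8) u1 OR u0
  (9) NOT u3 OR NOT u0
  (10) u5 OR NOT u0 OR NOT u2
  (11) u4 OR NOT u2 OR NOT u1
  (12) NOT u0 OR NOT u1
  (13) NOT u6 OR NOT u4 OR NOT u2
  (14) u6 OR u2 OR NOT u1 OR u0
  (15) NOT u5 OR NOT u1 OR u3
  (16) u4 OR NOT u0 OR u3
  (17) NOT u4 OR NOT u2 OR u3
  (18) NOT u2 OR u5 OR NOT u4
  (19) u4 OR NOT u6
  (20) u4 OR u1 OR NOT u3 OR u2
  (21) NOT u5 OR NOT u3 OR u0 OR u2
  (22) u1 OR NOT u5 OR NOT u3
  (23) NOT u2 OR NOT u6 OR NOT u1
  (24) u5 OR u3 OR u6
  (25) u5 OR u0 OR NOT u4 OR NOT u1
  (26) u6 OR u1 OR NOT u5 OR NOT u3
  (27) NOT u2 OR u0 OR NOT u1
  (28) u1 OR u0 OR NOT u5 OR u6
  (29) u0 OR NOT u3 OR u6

False

Suppose u2 = true.
Suppose u5 = true.
Suppose u3 = true.
The clause (NOT u0) is unit, so u0 = false.
The clause (u1) is unit, so u1 = true.
Now (NOT u1) is unsatisfied and unit — conflict.
So u3 must be the other value — set u3 = false.
The clause (u1) is unit, so u1 = true.
Now (NOT u1) is unsatisfied and unit — conflict.
Either choice for u3 ends in contradiction.
So u5 must be the other value — set u5 = false.
The clause (NOT u4) is unit, so u4 = false.
The clause (u6) is unit, so u6 = true.
Now (NOT u6) is unsatisfied and unit — conflict.
Either choice for u5 ends in contradiction.
So every satisfying assignment has u2 = False.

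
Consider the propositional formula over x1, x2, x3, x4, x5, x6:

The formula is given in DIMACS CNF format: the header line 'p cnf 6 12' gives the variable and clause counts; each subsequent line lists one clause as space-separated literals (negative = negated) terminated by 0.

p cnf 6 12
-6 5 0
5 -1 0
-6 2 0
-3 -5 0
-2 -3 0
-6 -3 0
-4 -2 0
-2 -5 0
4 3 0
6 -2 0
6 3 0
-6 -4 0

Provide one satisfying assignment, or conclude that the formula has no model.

Case x6 = False:
Unit clause (¬x2) forces x2 = False.
Unit clause (x3) forces x3 = True.
Unit clause (¬x5) forces x5 = False.
Unit clause (¬x1) forces x1 = False.
All clauses hold; x4 can take either value.

x1 ↦ False; x2 ↦ False; x3 ↦ True; x4 ↦ True; x5 ↦ False; x6 ↦ False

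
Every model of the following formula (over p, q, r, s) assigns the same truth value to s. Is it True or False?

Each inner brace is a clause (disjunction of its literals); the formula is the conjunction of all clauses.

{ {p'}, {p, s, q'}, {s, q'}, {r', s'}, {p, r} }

False

Suppose s = 1.
(p') alone gives p = 0.
(r') alone gives r = 0.
Now (r) is unsatisfied and unit — conflict.
So every satisfying assignment has s = False.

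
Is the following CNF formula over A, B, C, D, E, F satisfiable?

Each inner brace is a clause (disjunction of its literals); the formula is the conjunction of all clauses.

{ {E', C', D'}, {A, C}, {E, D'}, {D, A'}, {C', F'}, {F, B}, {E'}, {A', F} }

From the singleton clause (E'), E = 0.
From the singleton clause (D'), D = 0.
From the singleton clause (A'), A = 0.
From the singleton clause (C), C = 1.
From the singleton clause (F'), F = 0.
From the singleton clause (B), B = 1.
Every clause now holds.
A satisfying assignment: A ↦ 0; B ↦ 1; C ↦ 1; D ↦ 0; E ↦ 0; F ↦ 0.

Satisfiable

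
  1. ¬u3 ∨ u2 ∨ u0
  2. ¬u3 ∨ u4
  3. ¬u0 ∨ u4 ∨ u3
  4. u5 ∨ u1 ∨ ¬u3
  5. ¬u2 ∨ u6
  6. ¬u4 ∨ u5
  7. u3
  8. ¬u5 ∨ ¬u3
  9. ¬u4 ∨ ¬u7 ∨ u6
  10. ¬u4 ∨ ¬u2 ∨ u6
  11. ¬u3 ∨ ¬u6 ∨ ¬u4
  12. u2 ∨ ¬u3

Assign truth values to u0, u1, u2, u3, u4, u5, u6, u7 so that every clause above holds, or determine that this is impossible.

UNSATISFIABLE

The clause (u3) is unit, so u3 = True.
The clause (u4) is unit, so u4 = True.
The clause (u5) is unit, so u5 = True.
Now (¬u5) is unsatisfied and unit — conflict.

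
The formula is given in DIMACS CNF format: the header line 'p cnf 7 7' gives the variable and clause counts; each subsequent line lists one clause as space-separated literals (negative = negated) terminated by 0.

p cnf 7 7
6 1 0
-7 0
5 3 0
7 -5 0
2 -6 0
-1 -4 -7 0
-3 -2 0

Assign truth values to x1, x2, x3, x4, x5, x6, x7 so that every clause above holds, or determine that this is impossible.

x1 ↦ True; x2 ↦ False; x3 ↦ True; x4 ↦ False; x5 ↦ False; x6 ↦ False; x7 ↦ False

From the singleton clause (¬x7), x7 = False.
From the singleton clause (¬x5), x5 = False.
From the singleton clause (x3), x3 = True.
From the singleton clause (¬x2), x2 = False.
From the singleton clause (¬x6), x6 = False.
From the singleton clause (x1), x1 = True.
All clauses hold; x4 can take either value.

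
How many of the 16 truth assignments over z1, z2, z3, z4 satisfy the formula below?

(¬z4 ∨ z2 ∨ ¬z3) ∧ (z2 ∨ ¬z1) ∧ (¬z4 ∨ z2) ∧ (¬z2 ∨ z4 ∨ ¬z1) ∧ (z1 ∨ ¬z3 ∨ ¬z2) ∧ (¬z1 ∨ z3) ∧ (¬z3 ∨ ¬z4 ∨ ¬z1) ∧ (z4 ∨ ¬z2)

There are 2^4 = 16 truth assignments over (z1, z2, z3, z4).
Check each against the 8 clauses (columns in the order z1, z2, z3, z4):
  F F F F  ✓ satisfies all
  F F F T  ✗ fails (¬z4 ∨ z2)
  F F T F  ✓ satisfies all
  F F T T  ✗ fails (¬z4 ∨ z2 ∨ ¬z3)
  F T F F  ✗ fails (z4 ∨ ¬z2)
  F T F T  ✓ satisfies all
  F T T F  ✗ fails (z1 ∨ ¬z3 ∨ ¬z2)
  F T T T  ✗ fails (z1 ∨ ¬z3 ∨ ¬z2)
  T F F F  ✗ fails (z2 ∨ ¬z1)
  T F F T  ✗ fails (z2 ∨ ¬z1)
  T F T F  ✗ fails (z2 ∨ ¬z1)
  T F T T  ✗ fails (¬z4 ∨ z2 ∨ ¬z3)
  T T F F  ✗ fails (¬z2 ∨ z4 ∨ ¬z1)
  T T F T  ✗ fails (¬z1 ∨ z3)
  T T T F  ✗ fails (¬z2 ∨ z4 ∨ ¬z1)
  T T T T  ✗ fails (¬z3 ∨ ¬z4 ∨ ¬z1)
3 of the 16 rows are models.

3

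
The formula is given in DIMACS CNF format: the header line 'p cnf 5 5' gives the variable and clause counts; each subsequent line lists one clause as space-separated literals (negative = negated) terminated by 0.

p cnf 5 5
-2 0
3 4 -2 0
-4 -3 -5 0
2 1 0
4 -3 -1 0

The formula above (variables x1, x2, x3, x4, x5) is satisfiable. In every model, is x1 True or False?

True

Suppose x1 = False.
The clause (¬x2) is unit, so x2 = False.
That conflicts with the unit clause (x2).
So every satisfying assignment has x1 = True.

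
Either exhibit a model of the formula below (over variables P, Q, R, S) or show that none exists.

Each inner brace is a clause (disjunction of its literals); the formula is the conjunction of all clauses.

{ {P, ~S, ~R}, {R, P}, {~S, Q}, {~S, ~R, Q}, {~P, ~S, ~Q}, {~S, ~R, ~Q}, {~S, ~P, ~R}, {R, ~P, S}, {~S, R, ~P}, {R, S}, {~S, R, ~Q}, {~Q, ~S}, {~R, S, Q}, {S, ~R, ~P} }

P: 0, Q: 1, R: 1, S: 0

Try R = 1.
Try P = 0.
(~S) alone gives S = 0.
(Q) alone gives Q = 1.
Every clause now holds.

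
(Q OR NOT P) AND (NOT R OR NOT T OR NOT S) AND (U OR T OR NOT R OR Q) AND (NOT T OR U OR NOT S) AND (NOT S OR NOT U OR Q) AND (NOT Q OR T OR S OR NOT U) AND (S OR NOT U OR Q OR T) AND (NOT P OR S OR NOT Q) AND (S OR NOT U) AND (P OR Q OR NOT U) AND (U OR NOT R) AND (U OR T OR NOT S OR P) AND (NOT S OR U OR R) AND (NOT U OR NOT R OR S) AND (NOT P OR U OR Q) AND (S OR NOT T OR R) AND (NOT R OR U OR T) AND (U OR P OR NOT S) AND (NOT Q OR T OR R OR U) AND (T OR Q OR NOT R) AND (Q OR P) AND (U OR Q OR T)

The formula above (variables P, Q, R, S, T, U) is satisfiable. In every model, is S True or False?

True

Suppose S = false.
(NOT U) alone gives U = false.
(NOT R) alone gives R = false.
(NOT T) alone gives T = false.
(NOT Q) alone gives Q = false.
But (Q) is also a unit clause — contradiction.
So every satisfying assignment has S = True.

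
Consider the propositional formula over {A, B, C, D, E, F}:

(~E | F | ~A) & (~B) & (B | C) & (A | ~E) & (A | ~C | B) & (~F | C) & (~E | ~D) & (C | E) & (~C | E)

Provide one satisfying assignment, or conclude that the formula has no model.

A ↦ 1, B ↦ 0, C ↦ 1, D ↦ 0, E ↦ 1, F ↦ 1

The clause (~B) is unit, so B = 0.
The clause (C) is unit, so C = 1.
The clause (A) is unit, so A = 1.
The clause (E) is unit, so E = 1.
The clause (F) is unit, so F = 1.
The clause (~D) is unit, so D = 0.
Every clause now holds.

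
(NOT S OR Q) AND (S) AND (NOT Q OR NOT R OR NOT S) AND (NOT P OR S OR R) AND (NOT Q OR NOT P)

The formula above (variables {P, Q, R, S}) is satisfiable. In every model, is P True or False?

False

Suppose P = true.
(S) alone gives S = true.
(Q) alone gives Q = true.
Now (NOT Q) is unsatisfied and unit — conflict.
So every satisfying assignment has P = False.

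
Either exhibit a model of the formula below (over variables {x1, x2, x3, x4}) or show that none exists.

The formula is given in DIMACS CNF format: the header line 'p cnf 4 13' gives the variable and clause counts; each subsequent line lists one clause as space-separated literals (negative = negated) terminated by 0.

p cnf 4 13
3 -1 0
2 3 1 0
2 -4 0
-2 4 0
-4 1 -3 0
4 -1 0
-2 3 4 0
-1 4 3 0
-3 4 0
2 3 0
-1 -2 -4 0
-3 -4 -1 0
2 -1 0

Try x3 = False.
The clause (¬x1) is unit, so x1 = False.
The clause (x2) is unit, so x2 = True.
The clause (x4) is unit, so x4 = True.
This assignment satisfies each clause.

x1 ↦ False, x2 ↦ True, x3 ↦ False, x4 ↦ True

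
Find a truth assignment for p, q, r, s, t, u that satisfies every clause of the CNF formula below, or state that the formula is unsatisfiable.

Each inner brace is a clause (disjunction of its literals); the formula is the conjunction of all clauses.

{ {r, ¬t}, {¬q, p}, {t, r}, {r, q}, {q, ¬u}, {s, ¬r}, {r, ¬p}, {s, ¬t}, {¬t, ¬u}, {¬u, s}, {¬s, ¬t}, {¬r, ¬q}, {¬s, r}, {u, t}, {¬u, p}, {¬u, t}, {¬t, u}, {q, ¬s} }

UNSATISFIABLE

Branch on r: set r = True.
(s) alone gives s = True.
(¬t) alone gives t = False.
(¬q) alone gives q = False.
Now (q) is unsatisfied and unit — conflict.
That branch fails; take r = False instead.
(¬t) alone gives t = False.
Now (t) is unsatisfied and unit — conflict.
Either choice for r ends in contradiction.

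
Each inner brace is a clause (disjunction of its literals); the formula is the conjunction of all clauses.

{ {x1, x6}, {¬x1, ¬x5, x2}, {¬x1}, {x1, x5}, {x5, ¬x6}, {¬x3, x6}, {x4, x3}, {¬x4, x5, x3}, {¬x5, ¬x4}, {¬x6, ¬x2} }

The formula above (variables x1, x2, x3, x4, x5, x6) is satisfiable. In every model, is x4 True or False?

False

Suppose x4 = True.
Unit clause (¬x1) forces x1 = False.
Unit clause (x6) forces x6 = True.
Unit clause (x5) forces x5 = True.
But (¬x5) is also a unit clause — contradiction.
So every satisfying assignment has x4 = False.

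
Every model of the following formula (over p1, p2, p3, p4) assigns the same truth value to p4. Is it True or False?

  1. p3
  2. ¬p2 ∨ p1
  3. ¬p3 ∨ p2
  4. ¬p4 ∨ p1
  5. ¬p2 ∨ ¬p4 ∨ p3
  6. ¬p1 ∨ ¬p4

Suppose p4 = True.
Unit clause (p3) forces p3 = True.
Unit clause (p2) forces p2 = True.
Unit clause (p1) forces p1 = True.
That conflicts with the unit clause (¬p1).
So every satisfying assignment has p4 = False.

False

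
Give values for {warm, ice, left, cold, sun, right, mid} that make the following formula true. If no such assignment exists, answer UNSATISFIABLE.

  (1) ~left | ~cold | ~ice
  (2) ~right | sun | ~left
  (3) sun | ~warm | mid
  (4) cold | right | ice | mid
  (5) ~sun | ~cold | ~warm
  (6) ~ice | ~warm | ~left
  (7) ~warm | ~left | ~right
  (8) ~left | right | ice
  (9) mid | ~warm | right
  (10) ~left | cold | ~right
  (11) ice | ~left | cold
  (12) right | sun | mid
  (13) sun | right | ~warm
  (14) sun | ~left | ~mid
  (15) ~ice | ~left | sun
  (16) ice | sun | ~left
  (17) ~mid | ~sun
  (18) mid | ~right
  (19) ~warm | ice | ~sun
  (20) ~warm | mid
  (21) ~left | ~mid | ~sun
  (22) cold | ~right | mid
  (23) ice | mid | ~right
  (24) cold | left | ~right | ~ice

Case mid = 1:
The clause (~sun) is unit, so sun = 0.
The clause (~left) is unit, so left = 0.
Case right = 1:
Case cold = 0:
The clause (~ice) is unit, so ice = 0.
No clause remains; warm is free.

warm=1, ice=0, left=0, cold=0, sun=0, right=1, mid=1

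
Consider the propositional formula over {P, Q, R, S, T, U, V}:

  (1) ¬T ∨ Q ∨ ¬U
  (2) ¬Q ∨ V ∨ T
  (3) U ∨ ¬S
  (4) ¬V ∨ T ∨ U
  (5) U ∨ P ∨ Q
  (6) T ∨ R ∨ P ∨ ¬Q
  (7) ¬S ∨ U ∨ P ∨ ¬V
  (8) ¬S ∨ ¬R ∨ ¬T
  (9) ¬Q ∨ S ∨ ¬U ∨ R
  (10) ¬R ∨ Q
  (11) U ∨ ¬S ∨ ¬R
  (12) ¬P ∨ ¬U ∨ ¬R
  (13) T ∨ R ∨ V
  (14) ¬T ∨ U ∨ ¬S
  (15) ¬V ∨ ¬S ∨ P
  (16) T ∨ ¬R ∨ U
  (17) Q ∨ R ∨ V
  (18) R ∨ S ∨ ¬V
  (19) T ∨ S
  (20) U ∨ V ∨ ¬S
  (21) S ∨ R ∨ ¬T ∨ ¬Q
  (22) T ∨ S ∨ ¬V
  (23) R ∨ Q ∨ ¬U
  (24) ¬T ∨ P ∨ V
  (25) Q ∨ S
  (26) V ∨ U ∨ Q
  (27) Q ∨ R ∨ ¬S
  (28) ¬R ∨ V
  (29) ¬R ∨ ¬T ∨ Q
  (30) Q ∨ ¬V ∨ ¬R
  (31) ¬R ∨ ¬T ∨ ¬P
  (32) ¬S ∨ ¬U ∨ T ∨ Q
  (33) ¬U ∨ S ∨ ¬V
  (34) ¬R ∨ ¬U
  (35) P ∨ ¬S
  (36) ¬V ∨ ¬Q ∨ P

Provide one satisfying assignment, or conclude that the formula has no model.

P=True,  Q=True,  R=False,  S=True,  T=True,  U=True,  V=True

Branch on U: set U = True.
The clause (¬R) is unit, so R = False.
The clause (Q) is unit, so Q = True.
The clause (S) is unit, so S = True.
The clause (P) is unit, so P = True.
Branch on V: set V = True.
All clauses hold; T can take either value.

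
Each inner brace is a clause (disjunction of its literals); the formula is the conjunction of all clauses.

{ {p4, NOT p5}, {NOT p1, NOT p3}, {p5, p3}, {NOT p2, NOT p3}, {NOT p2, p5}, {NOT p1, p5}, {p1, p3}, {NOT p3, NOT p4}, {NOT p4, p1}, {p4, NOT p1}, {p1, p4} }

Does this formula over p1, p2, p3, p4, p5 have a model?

Case p4 = true:
(NOT p3) alone gives p3 = false.
(p5) alone gives p5 = true.
(p1) alone gives p1 = true.
No clause remains; p2 is free.
A satisfying assignment: p1=true; p2=false; p3=false; p4=true; p5=true.

Yes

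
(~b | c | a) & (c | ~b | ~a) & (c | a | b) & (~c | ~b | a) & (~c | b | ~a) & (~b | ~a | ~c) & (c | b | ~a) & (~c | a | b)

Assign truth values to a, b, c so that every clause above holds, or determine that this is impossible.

UNSATISFIABLE

Suppose b = 0.
Suppose c = 1.
Unit clause (~a) forces a = 0.
Now (a) is unsatisfied and unit — conflict.
Undo c and try c = 0.
Unit clause (a) forces a = 1.
Now (~a) is unsatisfied and unit — conflict.
Either choice for c ends in contradiction.
Undo b and try b = 1.
Suppose c = 1.
Unit clause (a) forces a = 1.
Now (~a) is unsatisfied and unit — conflict.
Undo c and try c = 0.
Unit clause (a) forces a = 1.
Now (~a) is unsatisfied and unit — conflict.
Either choice for c ends in contradiction.
Either choice for b ends in contradiction.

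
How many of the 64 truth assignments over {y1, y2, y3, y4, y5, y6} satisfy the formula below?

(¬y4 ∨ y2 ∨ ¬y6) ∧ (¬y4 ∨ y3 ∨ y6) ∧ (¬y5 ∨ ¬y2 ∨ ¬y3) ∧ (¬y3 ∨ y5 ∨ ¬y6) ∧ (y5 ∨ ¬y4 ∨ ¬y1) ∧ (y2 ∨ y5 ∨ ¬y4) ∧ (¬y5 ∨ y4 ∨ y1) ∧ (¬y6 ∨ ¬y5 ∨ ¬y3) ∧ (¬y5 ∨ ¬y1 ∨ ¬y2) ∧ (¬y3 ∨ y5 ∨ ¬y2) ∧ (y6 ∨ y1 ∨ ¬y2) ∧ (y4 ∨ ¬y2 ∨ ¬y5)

There are 2^6 = 64 truth assignments over (y1, y2, y3, y4, y5, y6).
Split on y2. With y2 = True, the clauses containing y2 are satisfied and ¬y2 drops from the rest; 5 of the 2^5 = 32 assignments to the other variables satisfy what remains.
With y2 = False, by the same count on the reduced clause set, 11 assignments work.
Total: 5 + 11 = 16.

16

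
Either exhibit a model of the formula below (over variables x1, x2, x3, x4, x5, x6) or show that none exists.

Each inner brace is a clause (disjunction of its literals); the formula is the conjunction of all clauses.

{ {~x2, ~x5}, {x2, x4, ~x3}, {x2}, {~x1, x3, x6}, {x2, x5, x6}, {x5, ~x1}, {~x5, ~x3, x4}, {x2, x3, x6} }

x1 ↦ 0,  x2 ↦ 1,  x3 ↦ 0,  x4 ↦ 0,  x5 ↦ 0,  x6 ↦ 0

(x2) alone gives x2 = 1.
(~x5) alone gives x5 = 0.
(~x1) alone gives x1 = 0.
No clause remains; x3, x4, x6 are free.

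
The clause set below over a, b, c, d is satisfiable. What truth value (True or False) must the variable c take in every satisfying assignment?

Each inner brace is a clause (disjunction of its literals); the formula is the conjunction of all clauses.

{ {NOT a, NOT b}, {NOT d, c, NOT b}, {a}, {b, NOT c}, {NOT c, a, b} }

False

Suppose c = true.
From the singleton clause (a), a = true.
From the singleton clause (NOT b), b = false.
Now (b) is unsatisfied and unit — conflict.
So every satisfying assignment has c = False.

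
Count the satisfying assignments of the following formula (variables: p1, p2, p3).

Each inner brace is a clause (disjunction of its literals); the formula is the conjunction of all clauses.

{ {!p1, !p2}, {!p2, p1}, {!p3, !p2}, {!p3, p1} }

3

There are 2^3 = 8 truth assignments over (p1, p2, p3).
Check each against the 4 clauses (columns in the order p1, p2, p3):
  F F F  ✓ satisfies all
  F F T  ✗ fails (!p3 || p1)
  F T F  ✗ fails (!p2 || p1)
  F T T  ✗ fails (!p2 || p1)
  T F F  ✓ satisfies all
  T F T  ✓ satisfies all
  T T F  ✗ fails (!p1 || !p2)
  T T T  ✗ fails (!p1 || !p2)
3 of the 8 rows are models.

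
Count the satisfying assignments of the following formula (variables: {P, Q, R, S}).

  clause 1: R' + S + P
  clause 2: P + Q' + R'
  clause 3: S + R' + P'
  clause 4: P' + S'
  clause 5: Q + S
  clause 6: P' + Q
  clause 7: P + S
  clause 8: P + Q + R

3

There are 2^4 = 16 truth assignments over (P, Q, R, S).
Split on S. With S = 1, the clauses containing S are satisfied and S' drops from the rest; 2 of the 2^3 = 8 assignments to the other variables satisfy what remains.
With S = 0, by the same count on the reduced clause set, 1 assignment works.
Total: 2 + 1 = 3.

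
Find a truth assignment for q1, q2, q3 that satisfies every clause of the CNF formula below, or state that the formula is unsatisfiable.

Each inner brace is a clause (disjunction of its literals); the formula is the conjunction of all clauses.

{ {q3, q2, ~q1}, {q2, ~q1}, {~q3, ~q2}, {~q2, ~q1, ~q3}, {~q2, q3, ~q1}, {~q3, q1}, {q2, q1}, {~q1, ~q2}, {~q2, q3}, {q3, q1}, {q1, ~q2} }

UNSATISFIABLE

Case q2 = 1:
Unit clause (~q3) forces q3 = 0.
But (q3) is also a unit clause — contradiction.
So q2 must be the other value — set q2 = 0.
Unit clause (~q1) forces q1 = 0.
But (q1) is also a unit clause — contradiction.
Neither q2 = 1 nor q2 = 0 works.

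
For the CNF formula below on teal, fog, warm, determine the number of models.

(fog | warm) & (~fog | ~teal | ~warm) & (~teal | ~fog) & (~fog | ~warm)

3

There are 2^3 = 8 truth assignments over (teal, fog, warm).
Split on warm. With warm = 1, the clauses containing warm are satisfied and ~warm drops from the rest; 2 of the 2^2 = 4 assignments to the other variables satisfy what remains.
With warm = 0, by the same count on the reduced clause set, 1 assignment works.
Total: 2 + 1 = 3.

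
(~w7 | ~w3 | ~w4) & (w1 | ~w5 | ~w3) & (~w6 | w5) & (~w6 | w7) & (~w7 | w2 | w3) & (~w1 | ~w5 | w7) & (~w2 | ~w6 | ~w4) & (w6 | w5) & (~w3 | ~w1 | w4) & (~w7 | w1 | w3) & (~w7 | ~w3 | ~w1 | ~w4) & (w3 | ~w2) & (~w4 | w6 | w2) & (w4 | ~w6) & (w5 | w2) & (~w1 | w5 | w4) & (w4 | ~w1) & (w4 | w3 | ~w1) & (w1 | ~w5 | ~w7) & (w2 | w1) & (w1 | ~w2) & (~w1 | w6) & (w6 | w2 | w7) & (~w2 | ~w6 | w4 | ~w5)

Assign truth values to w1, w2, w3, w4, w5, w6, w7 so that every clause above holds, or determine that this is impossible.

Suppose w6 = 0.
The clause (w5) is unit, so w5 = 1.
The clause (~w1) is unit, so w1 = 0.
The clause (~w3) is unit, so w3 = 0.
The clause (~w7) is unit, so w7 = 0.
The clause (~w2) is unit, so w2 = 0.
But (w2) is also a unit clause — contradiction.
Undo w6 and try w6 = 1.
The clause (w5) is unit, so w5 = 1.
The clause (w7) is unit, so w7 = 1.
The clause (w4) is unit, so w4 = 1.
The clause (~w3) is unit, so w3 = 0.
The clause (w2) is unit, so w2 = 1.
But (~w2) is also a unit clause — contradiction.
Neither w6 = 1 nor w6 = 0 works.

UNSATISFIABLE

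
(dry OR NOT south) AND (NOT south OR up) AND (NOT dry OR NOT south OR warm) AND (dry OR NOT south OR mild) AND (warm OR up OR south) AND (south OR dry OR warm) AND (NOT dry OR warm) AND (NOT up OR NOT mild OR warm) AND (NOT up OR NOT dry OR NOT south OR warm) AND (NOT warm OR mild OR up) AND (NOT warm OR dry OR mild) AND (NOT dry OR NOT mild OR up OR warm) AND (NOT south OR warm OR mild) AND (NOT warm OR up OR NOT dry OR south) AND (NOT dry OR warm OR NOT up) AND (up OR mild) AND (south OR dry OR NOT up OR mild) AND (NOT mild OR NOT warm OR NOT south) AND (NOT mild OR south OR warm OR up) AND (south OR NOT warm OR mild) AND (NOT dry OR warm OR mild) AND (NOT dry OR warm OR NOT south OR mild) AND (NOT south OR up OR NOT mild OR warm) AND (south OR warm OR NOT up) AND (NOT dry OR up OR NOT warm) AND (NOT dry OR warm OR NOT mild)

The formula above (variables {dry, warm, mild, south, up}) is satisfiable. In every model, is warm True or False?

True

Suppose warm = false.
The clause (NOT dry) is unit, so dry = false.
The clause (NOT south) is unit, so south = false.
Now (south) is unsatisfied and unit — conflict.
So every satisfying assignment has warm = True.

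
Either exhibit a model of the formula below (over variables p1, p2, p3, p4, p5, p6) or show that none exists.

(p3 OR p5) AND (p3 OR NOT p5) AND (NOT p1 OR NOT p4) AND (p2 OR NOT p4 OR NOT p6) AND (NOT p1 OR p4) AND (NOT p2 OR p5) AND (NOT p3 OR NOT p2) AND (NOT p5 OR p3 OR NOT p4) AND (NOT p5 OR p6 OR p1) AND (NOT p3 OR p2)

UNSATISFIABLE

Case p3 = true:
The clause (NOT p2) is unit, so p2 = false.
That conflicts with the unit clause (p2).
Backtrack on p3: now try p3 = false.
The clause (p5) is unit, so p5 = true.
That conflicts with the unit clause (NOT p5).
Neither p3 = true nor p3 = false works.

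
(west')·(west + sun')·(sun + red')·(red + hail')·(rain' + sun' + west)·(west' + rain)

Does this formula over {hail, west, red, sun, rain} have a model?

Unit clause (west') forces west = 0.
Unit clause (sun') forces sun = 0.
Unit clause (red') forces red = 0.
Unit clause (hail') forces hail = 0.
Every clause is now satisfied; rain is unconstrained.
A satisfying assignment: hail=0, west=0, red=0, sun=0, rain=1.

Satisfiable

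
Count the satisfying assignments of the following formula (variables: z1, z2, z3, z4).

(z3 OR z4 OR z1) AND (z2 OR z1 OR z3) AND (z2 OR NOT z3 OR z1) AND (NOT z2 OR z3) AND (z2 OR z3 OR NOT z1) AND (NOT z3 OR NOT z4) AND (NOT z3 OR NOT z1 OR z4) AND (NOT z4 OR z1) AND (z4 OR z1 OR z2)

There are 2^4 = 16 truth assignments over (z1, z2, z3, z4).
Check each against the 9 clauses (columns in the order z1, z2, z3, z4):
  F F F F  ✗ fails (z3 OR z4 OR z1)
  F F F T  ✗ fails (z2 OR z1 OR z3)
  F F T F  ✗ fails (z2 OR NOT z3 OR z1)
  F F T T  ✗ fails (z2 OR NOT z3 OR z1)
  F T F F  ✗ fails (z3 OR z4 OR z1)
  F T F T  ✗ fails (NOT z2 OR z3)
  F T T F  ✓ satisfies all
  F T T T  ✗ fails (NOT z3 OR NOT z4)
  T F F F  ✗ fails (z2 OR z3 OR NOT z1)
  T F F T  ✗ fails (z2 OR z3 OR NOT z1)
  T F T F  ✗ fails (NOT z3 OR NOT z1 OR z4)
  T F T T  ✗ fails (NOT z3 OR NOT z4)
  T T F F  ✗ fails (NOT z2 OR z3)
  T T F T  ✗ fails (NOT z2 OR z3)
  T T T F  ✗ fails (NOT z3 OR NOT z1 OR z4)
  T T T T  ✗ fails (NOT z3 OR NOT z4)
1 of the 16 rows is a model.

1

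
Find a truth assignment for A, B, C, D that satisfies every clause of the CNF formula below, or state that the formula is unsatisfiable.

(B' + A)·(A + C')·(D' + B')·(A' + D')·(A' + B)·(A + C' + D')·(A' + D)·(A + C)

Suppose B = 0.
The clause (A') is unit, so A = 0.
The clause (C') is unit, so C = 0.
But (C) is also a unit clause — contradiction.
Backtrack on B: now try B = 1.
The clause (A) is unit, so A = 1.
The clause (D') is unit, so D = 0.
But (D) is also a unit clause — contradiction.
Either choice for B ends in contradiction.

UNSATISFIABLE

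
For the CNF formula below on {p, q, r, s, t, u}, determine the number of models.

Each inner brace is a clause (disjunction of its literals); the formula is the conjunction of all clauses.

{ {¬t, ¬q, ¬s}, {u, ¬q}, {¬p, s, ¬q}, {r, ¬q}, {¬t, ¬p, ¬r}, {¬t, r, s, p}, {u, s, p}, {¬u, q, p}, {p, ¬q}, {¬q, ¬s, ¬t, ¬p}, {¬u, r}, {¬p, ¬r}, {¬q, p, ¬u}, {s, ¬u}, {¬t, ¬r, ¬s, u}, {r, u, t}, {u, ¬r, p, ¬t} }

4

There are 2^6 = 64 truth assignments over (p, q, r, s, t, u).
Split on s. With s = True, the clauses containing s are satisfied and ¬s drops from the rest; 3 of the 2^5 = 32 assignments to the other variables satisfy what remains.
With s = False, by the same count on the reduced clause set, 1 assignment works.
(One model: p=F, q=F, r=F, s=T, t=T, u=F.)
Total: 3 + 1 = 4.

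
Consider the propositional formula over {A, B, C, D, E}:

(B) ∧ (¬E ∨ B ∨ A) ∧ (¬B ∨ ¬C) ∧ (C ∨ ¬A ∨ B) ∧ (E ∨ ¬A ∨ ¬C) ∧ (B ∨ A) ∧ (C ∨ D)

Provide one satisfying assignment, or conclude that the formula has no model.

A: True,  B: True,  C: False,  D: True,  E: True

The clause (B) is unit, so B = True.
The clause (¬C) is unit, so C = False.
The clause (D) is unit, so D = True.
No clause remains; A, E are free.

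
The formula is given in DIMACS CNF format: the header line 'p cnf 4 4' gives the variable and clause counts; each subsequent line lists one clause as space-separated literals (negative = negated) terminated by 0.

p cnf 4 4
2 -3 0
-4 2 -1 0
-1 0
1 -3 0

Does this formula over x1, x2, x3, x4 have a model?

Satisfiable

From the singleton clause (¬x1), x1 = False.
From the singleton clause (¬x3), x3 = False.
All clauses hold; x2, x4 can take either value.
A satisfying assignment: x1=False, x2=False, x3=False, x4=False.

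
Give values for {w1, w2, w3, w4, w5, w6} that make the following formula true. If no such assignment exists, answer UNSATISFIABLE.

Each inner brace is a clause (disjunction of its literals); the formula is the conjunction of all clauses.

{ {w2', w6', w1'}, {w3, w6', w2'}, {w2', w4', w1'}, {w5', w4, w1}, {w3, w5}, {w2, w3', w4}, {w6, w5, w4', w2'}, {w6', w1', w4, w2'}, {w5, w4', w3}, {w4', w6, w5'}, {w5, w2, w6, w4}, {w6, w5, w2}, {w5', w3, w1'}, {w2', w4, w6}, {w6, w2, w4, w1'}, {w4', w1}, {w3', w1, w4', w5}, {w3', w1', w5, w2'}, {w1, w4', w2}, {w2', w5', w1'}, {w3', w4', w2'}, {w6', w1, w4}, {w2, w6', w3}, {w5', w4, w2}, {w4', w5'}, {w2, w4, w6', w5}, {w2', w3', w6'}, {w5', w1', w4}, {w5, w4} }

w1 ↦ 1, w2 ↦ 0, w3 ↦ 1, w4 ↦ 1, w5 ↦ 0, w6 ↦ 1

Suppose w3 = 1.
Suppose w2 = 0.
From the singleton clause (w4), w4 = 1.
From the singleton clause (w1), w1 = 1.
From the singleton clause (w5'), w5 = 0.
From the singleton clause (w6), w6 = 1.
Every clause now holds.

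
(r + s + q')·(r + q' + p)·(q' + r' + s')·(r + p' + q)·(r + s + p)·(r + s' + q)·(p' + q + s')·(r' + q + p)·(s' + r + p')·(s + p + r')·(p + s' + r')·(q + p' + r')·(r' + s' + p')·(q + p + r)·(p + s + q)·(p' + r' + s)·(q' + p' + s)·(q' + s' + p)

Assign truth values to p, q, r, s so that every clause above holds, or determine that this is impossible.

Case r = 1:
Case q = 0:
(p) alone gives p = 1.
But (p') is also a unit clause — contradiction.
Backtrack on q: now try q = 1.
(s') alone gives s = 0.
(p) alone gives p = 1.
But (p') is also a unit clause — contradiction.
Either choice for q ends in contradiction.
Backtrack on r: now try r = 0.
Case s = 1:
(q) alone gives q = 1.
(p) alone gives p = 1.
But (p') is also a unit clause — contradiction.
Backtrack on s: now try s = 0.
(q') alone gives q = 0.
(p') alone gives p = 0.
But (p) is also a unit clause — contradiction.
Either choice for s ends in contradiction.
Either choice for r ends in contradiction.

UNSATISFIABLE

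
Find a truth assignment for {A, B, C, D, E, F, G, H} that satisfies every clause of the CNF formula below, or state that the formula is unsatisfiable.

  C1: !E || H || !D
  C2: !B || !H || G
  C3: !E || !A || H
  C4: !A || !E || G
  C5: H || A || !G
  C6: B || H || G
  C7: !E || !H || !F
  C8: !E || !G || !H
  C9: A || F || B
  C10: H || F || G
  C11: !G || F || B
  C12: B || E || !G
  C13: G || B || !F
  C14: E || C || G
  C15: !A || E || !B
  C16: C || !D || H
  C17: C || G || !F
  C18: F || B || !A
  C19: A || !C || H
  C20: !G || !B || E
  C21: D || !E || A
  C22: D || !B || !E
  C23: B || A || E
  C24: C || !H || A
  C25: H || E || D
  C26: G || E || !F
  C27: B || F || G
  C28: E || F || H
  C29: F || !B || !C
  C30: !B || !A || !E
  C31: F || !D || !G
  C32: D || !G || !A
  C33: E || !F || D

Case E = false:
Case B = true:
Unit clause (!A) forces A = false.
Unit clause (!G) forces G = false.
Unit clause (!H) forces H = false.
Unit clause (F) forces F = true.
But (!F) is also a unit clause — contradiction.
Backtrack on B: now try B = false.
Unit clause (!G) forces G = false.
Unit clause (H) forces H = true.
Unit clause (!F) forces F = false.
But (F) is also a unit clause — contradiction.
Either choice for B ends in contradiction.
Backtrack on E: now try E = true.
Case H = true:
Unit clause (!F) forces F = false.
Unit clause (!G) forces G = false.
Unit clause (!B) forces B = false.
But (B) is also a unit clause — contradiction.
Backtrack on H: now try H = false.
Unit clause (!D) forces D = false.
Unit clause (!A) forces A = false.
But (A) is also a unit clause — contradiction.
Either choice for H ends in contradiction.
Either choice for E ends in contradiction.

UNSATISFIABLE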